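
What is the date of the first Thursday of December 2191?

December 1, 2191

December 1, 2191 is a Thursday.
The first Thursday is therefore December 1 (same day).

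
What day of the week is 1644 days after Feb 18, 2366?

Thursday

First find the weekday of Feb 18, 2366. Doomsday rule: the anchor day for the 2300s is Wednesday. For year 66: 66÷12 = 5 r 6, and 6÷4 = 1, so 5+6+1 = 12.
Wednesday + 12 ≡ Monday — that's 2366's doomsday.
In February the doomsday date is Feb 28 (2366 is not a leap year).
Feb 18 is 10 days before Feb 28; 10 mod 7 = 3, so Monday − 3 = Friday.
1644 mod 7 = 6, so 1644 days after a Friday is Friday + 6 = Thursday.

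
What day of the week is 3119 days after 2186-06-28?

Sunday

Jun 28, 2186 is a Wednesday.
3119 mod 7 = 4, so 3119 days after a Wednesday is Wednesday + 4 = Sunday.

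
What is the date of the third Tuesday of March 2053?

March 1, 2053 is a Saturday.
The first Tuesday is therefore March 4 (3 days later).
The third Tuesday is 4 + 2×7 = March 18.

March 18, 2053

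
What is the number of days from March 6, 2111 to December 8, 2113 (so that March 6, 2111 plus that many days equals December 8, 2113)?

1008

Mar 6, 2111 → Mar 6, 2112: 366 days (Feb 29, 2112 is in that span).
Mar 6, 2112 → Mar 6, 2113: 365 days.
Mar 6, 2113 → Apr 6, 2113: 31 days (March has 31).
Apr 6, 2113 → May 6, 2113: 30 days (April has 30).
May 6, 2113 → Jun 6, 2113: 31 days (May has 31).
Jun 6, 2113 → Jul 6, 2113: 30 days (June has 30).
Jul 6, 2113 → Aug 6, 2113: 31 days (July has 31).
Aug 6, 2113 → Sep 6, 2113: 31 days (August has 31).
Sep 6, 2113 → Oct 6, 2113: 30 days (September has 30).
Oct 6, 2113 → Nov 6, 2113: 31 days (October has 31).
Nov 6, 2113 → Dec 6, 2113: 30 days (November has 30).
Dec 6, 2113 → Dec 8, 2113: 2 days.
Total: 1008 days.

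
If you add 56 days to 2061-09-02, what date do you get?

October 28, 2061

Sep has 30 days: +29 → Oct 1, 2061 (27 left).
+27 → Oct 28, 2061.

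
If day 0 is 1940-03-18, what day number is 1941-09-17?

548

Mar 18, 1940 → Mar 18, 1941: 365 days.
Mar 18, 1941 → Apr 18, 1941: 31 days (March has 31).
Apr 18, 1941 → May 18, 1941: 30 days (April has 30).
May 18, 1941 → Jun 18, 1941: 31 days (May has 31).
Jun 18, 1941 → Jul 18, 1941: 30 days (June has 30).
Jul 18, 1941 → Aug 18, 1941: 31 days (July has 31).
Aug 18, 1941 → Sep 17, 1941: 30 days.
Total: 548 days.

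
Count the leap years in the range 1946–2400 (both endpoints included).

111

Multiples of 4 in [1946,2400]: 114.
Of those, multiples of 100: 5 (not leap unless ÷400).
Multiples of 400: 2.
Leap years = 114 − 5 + 2 = 111.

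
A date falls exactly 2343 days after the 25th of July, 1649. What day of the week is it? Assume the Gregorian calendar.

Friday

First find the weekday of Jul 25, 1649. Doomsday rule: the anchor day for the 1600s is Tuesday. For year 49: 49÷12 = 4 r 1, and 1÷4 = 0, so 4+1+0 = 5.
Tuesday + 5 ≡ Sunday — that's 1649's doomsday.
In July the doomsday date is Jul 11.
Jul 25 is 14 days after Jul 11; 14 mod 7 = 0, so Sunday + 0 = Sunday.
2343 mod 7 = 5, so 2343 days after a Sunday is Sunday + 5 = Friday.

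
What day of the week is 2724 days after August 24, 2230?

First find the weekday of Aug 24, 2230. Doomsday rule: the anchor day for the 2200s is Friday. For year 30: 30÷12 = 2 r 6, and 6÷4 = 1, so 2+6+1 = 9.
Friday + 9 ≡ Sunday — that's 2230's doomsday.
In August the doomsday date is Aug 8.
Aug 24 is 16 days after Aug 8; 16 mod 7 = 2, so Sunday + 2 = Tuesday.
2724 mod 7 = 1, so 2724 days after a Tuesday is Tuesday + 1 = Wednesday.

Wednesday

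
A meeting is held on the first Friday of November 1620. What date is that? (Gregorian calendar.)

November 1, 1620 is a Sunday.
The first Friday is therefore November 6 (5 days later).

November 6, 1620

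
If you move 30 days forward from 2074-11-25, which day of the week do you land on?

Tuesday

Nov 25, 2074 is a Sunday.
30 mod 7 = 2, so 30 days after a Sunday is Sunday + 2 = Tuesday.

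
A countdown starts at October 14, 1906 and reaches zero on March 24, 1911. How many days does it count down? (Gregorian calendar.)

Oct 14, 1906 → Oct 14, 1907: 365 days.
Oct 14, 1907 → Oct 14, 1908: 366 days (Feb 29, 1908 is in that span).
Oct 14, 1908 → Oct 14, 1909: 365 days.
Oct 14, 1909 → Oct 14, 1910: 365 days.
Oct 14, 1910 → Nov 14, 1910: 31 days (October has 31).
Nov 14, 1910 → Dec 14, 1910: 30 days (November has 30).
Dec 14, 1910 → Jan 14, 1911: 31 days (December has 31).
Jan 14, 1911 → Feb 14, 1911: 31 days (January has 31).
Feb 14, 1911 → Mar 14, 1911: 28 days (February has 28).
Mar 14, 1911 → Mar 24, 1911: 10 days.
Total: 1622 days.

1622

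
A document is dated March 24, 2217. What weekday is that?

Monday

Doomsday rule: the anchor day for the 2200s is Friday. For year 17: 17÷12 = 1 r 5, and 5÷4 = 1, so 1+5+1 = 7.
Friday + 7 ≡ Friday — that's 2217's doomsday.
In March the doomsday date is Mar 14.
Mar 24 is 10 days after Mar 14; 10 mod 7 = 3, so Friday + 3 = Monday.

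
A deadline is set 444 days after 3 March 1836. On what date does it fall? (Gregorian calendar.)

May 21, 1837

+365 (one year) → Mar 3, 1837 (79 left).
Mar has 31 days: +29 → Apr 1, 1837 (50 left).
Apr has 30 days: +30 → May 1, 1837 (20 left).
+20 → May 21, 1837.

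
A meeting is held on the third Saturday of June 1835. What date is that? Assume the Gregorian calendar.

June 20, 1835

June 1, 1835 is a Monday.
The first Saturday is therefore June 6 (5 days later).
The third Saturday is 6 + 2×7 = June 20.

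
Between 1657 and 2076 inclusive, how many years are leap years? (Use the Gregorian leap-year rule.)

102

Multiples of 4 in [1657,2076]: 105.
Of those, multiples of 100: 4 (not leap unless ÷400).
Multiples of 400: 1.
Leap years = 105 − 4 + 1 = 102.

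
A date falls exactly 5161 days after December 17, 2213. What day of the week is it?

Sunday

Dec 17, 2213 is a Friday.
5161 mod 7 = 2, so 5161 days after a Friday is Friday + 2 = Sunday.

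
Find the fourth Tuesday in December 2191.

December 27, 2191

December 1, 2191 is a Thursday.
The first Tuesday is therefore December 6 (5 days later).
The fourth Tuesday is 6 + 3×7 = December 27.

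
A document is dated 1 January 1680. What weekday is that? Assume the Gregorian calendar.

Doomsday rule: the anchor day for the 1600s is Tuesday. For year 80: 80÷12 = 6 r 8, and 8÷4 = 2, so 6+8+2 = 16.
Tuesday + 16 ≡ Thursday — that's 1680's doomsday.
In January the doomsday date is Jan 4 (1680 is a leap year (divisible by 4)).
Jan 1 is 3 days before Jan 4; 3 mod 7 = 3, so Thursday − 3 = Monday.

Monday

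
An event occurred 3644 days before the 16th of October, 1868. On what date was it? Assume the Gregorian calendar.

October 25, 1858

−366 (one year; includes Feb 29, 1868) → Oct 16, 1867 (3278 left).
−365 (one year) → Oct 16, 1866 (2913 left).
−365 (one year) → Oct 16, 1865 (2548 left).
−365 (one year) → Oct 16, 1864 (2183 left).
−366 (one year; includes Feb 29, 1864) → Oct 16, 1863 (1817 left).
−365 (one year) → Oct 16, 1862 (1452 left).
−365 (one year) → Oct 16, 1861 (1087 left).
−365 (one year) → Oct 16, 1860 (722 left).
−366 (one year; includes Feb 29, 1860) → Oct 16, 1859 (356 left).
−16 → Sep 30, 1859 (end of Sep, 30 days; 340 left).
−30 → Aug 31, 1859 (end of Aug, 31 days; 310 left).
−31 → Jul 31, 1859 (end of Jul, 31 days; 279 left).
−31 → Jun 30, 1859 (end of Jun, 30 days; 248 left).
−30 → May 31, 1859 (end of May, 31 days; 218 left).
−31 → Apr 30, 1859 (end of Apr, 30 days; 187 left).
−30 → Mar 31, 1859 (end of Mar, 31 days; 157 left).
−31 → Feb 28, 1859 (end of Feb, 28 days; 126 left).
−28 → Jan 31, 1859 (end of Jan, 31 days; 98 left).
−31 → Dec 31, 1858 (end of Dec, 31 days; 67 left).
−31 → Nov 30, 1858 (end of Nov, 30 days; 36 left).
−30 → Oct 31, 1858 (end of Oct, 31 days; 6 left).
−6 → Oct 25, 1858.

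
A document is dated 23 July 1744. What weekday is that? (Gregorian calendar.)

Thursday

Doomsday rule: the anchor day for the 1700s is Sunday. For year 44: 44÷12 = 3 r 8, and 8÷4 = 2, so 3+8+2 = 13.
Sunday + 13 ≡ Saturday — that's 1744's doomsday.
In July the doomsday date is Jul 11.
Jul 23 is 12 days after Jul 11; 12 mod 7 = 5, so Saturday + 5 = Thursday.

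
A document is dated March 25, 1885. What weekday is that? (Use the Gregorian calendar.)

Doomsday rule: the anchor day for the 1800s is Friday. For year 85: 85÷12 = 7 r 1, and 1÷4 = 0, so 7+1+0 = 8.
Friday + 8 ≡ Saturday — that's 1885's doomsday.
In March the doomsday date is Mar 14.
Mar 25 is 11 days after Mar 14; 11 mod 7 = 4, so Saturday + 4 = Wednesday.

Wednesday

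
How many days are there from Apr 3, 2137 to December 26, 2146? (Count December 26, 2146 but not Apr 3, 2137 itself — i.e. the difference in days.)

3554

Apr 3, 2137 → Apr 3, 2138: 365 days.
Apr 3, 2138 → Apr 3, 2139: 365 days.
Apr 3, 2139 → Apr 3, 2140: 366 days (Feb 29, 2140 is in that span).
Apr 3, 2140 → Apr 3, 2141: 365 days.
Apr 3, 2141 → Apr 3, 2142: 365 days.
Apr 3, 2142 → Apr 3, 2143: 365 days.
Apr 3, 2143 → Apr 3, 2144: 366 days (Feb 29, 2144 is in that span).
Apr 3, 2144 → Apr 3, 2145: 365 days.
Apr 3, 2145 → Apr 3, 2146: 365 days.
Apr 3, 2146 → May 3, 2146: 30 days (April has 30).
May 3, 2146 → Jun 3, 2146: 31 days (May has 31).
Jun 3, 2146 → Jul 3, 2146: 30 days (June has 30).
Jul 3, 2146 → Aug 3, 2146: 31 days (July has 31).
Aug 3, 2146 → Sep 3, 2146: 31 days (August has 31).
Sep 3, 2146 → Oct 3, 2146: 30 days (September has 30).
Oct 3, 2146 → Nov 3, 2146: 31 days (October has 31).
Nov 3, 2146 → Dec 3, 2146: 30 days (November has 30).
Dec 3, 2146 → Dec 26, 2146: 23 days.
Total: 3554 days.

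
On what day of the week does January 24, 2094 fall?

Doomsday rule: the anchor day for the 2000s is Tuesday. For year 94: 94÷12 = 7 r 10, and 10÷4 = 2, so 7+10+2 = 19.
Tuesday + 19 ≡ Sunday — that's 2094's doomsday.
In January the doomsday date is Jan 3 (2094 is not a leap year).
Jan 24 is 21 days after Jan 3; 21 mod 7 = 0, so Sunday + 0 = Sunday.

Sunday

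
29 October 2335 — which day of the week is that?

Doomsday rule: the anchor day for the 2300s is Wednesday. For year 35: 35÷12 = 2 r 11, and 11÷4 = 2, so 2+11+2 = 15.
Wednesday + 15 ≡ Thursday — that's 2335's doomsday.
In October the doomsday date is Oct 10.
Oct 29 is 19 days after Oct 10; 19 mod 7 = 5, so Thursday + 5 = Tuesday.

Tuesday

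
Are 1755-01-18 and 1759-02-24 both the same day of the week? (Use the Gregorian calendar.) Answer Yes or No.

Yes

From Jan 18, 1755 to Feb 24, 1759 is 1498 days.
1498 mod 7 = 0, so they are the same weekday.
(Jan 18, 1755 is a Saturday; Feb 24, 1759 is a Saturday.)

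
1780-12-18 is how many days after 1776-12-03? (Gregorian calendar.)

1476

Dec 3, 1776 → Dec 3, 1777: 365 days.
Dec 3, 1777 → Dec 3, 1778: 365 days.
Dec 3, 1778 → Dec 3, 1779: 365 days.
Dec 3, 1779 → Jan 3, 1780: 31 days (December has 31).
Jan 3, 1780 → Feb 3, 1780: 31 days (January has 31).
Feb 3, 1780 → Mar 3, 1780: 29 days (February has 29).
Mar 3, 1780 → Apr 3, 1780: 31 days (March has 31).
Apr 3, 1780 → May 3, 1780: 30 days (April has 30).
May 3, 1780 → Jun 3, 1780: 31 days (May has 31).
Jun 3, 1780 → Jul 3, 1780: 30 days (June has 30).
Jul 3, 1780 → Aug 3, 1780: 31 days (July has 31).
Aug 3, 1780 → Sep 3, 1780: 31 days (August has 31).
Sep 3, 1780 → Oct 3, 1780: 30 days (September has 30).
Oct 3, 1780 → Nov 3, 1780: 31 days (October has 31).
Nov 3, 1780 → Dec 3, 1780: 30 days (November has 30).
Dec 3, 1780 → Dec 18, 1780: 15 days.
Total: 1476 days.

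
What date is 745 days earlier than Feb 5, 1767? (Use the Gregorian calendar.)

January 21, 1765

−365 (one year) → Feb 5, 1766 (380 left).
−5 → Jan 31, 1766 (end of Jan, 31 days; 375 left).
−31 → Dec 31, 1765 (end of Dec, 31 days; 344 left).
−31 → Nov 30, 1765 (end of Nov, 30 days; 313 left).
−30 → Oct 31, 1765 (end of Oct, 31 days; 283 left).
−31 → Sep 30, 1765 (end of Sep, 30 days; 252 left).
−30 → Aug 31, 1765 (end of Aug, 31 days; 222 left).
−31 → Jul 31, 1765 (end of Jul, 31 days; 191 left).
−31 → Jun 30, 1765 (end of Jun, 30 days; 160 left).
−30 → May 31, 1765 (end of May, 31 days; 130 left).
−31 → Apr 30, 1765 (end of Apr, 30 days; 99 left).
−30 → Mar 31, 1765 (end of Mar, 31 days; 69 left).
−31 → Feb 28, 1765 (end of Feb, 28 days; 38 left).
−28 → Jan 31, 1765 (end of Jan, 31 days; 10 left).
−10 → Jan 21, 1765.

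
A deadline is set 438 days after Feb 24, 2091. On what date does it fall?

+365 (one year) → Feb 24, 2092 (73 left).
Feb has 29 days: +6 → Mar 1, 2092 (67 left).
Mar has 31 days: +31 → Apr 1, 2092 (36 left).
Apr has 30 days: +30 → May 1, 2092 (6 left).
+6 → May 7, 2092.

May 7, 2092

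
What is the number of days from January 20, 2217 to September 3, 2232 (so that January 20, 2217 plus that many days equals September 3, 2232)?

5705

Jan 20, 2217 → Jan 20, 2218: 365 days.
Jan 20, 2218 → Jan 20, 2219: 365 days.
Jan 20, 2219 → Jan 20, 2220: 365 days.
Jan 20, 2220 → Jan 20, 2221: 366 days (Feb 29, 2220 is in that span).
Jan 20, 2221 → Jan 20, 2222: 365 days.
Jan 20, 2222 → Jan 20, 2223: 365 days.
Jan 20, 2223 → Jan 20, 2224: 365 days.
Jan 20, 2224 → Jan 20, 2225: 366 days (Feb 29, 2224 is in that span).
Jan 20, 2225 → Jan 20, 2226: 365 days.
Jan 20, 2226 → Jan 20, 2227: 365 days.
Jan 20, 2227 → Jan 20, 2228: 365 days.
Jan 20, 2228 → Jan 20, 2229: 366 days (Feb 29, 2228 is in that span).
Jan 20, 2229 → Jan 20, 2230: 365 days.
Jan 20, 2230 → Jan 20, 2231: 365 days.
Jan 20, 2231 → Jan 20, 2232: 365 days.
Jan 20, 2232 → Feb 20, 2232: 31 days (January has 31).
Feb 20, 2232 → Mar 20, 2232: 29 days (February has 29).
Mar 20, 2232 → Apr 20, 2232: 31 days (March has 31).
Apr 20, 2232 → May 20, 2232: 30 days (April has 30).
May 20, 2232 → Jun 20, 2232: 31 days (May has 31).
Jun 20, 2232 → Jul 20, 2232: 30 days (June has 30).
Jul 20, 2232 → Aug 20, 2232: 31 days (July has 31).
Aug 20, 2232 → Sep 3, 2232: 14 days.
Total: 5705 days.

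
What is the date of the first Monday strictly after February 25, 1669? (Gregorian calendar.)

March 4, 1669

Feb 25, 1669 is a Monday.
From Monday to the next Monday is 7 days.
Feb 25, 1669 + 7 = Mar 4, 1669.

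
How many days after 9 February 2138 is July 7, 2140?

Feb 9, 2138 → Feb 9, 2139: 365 days.
Feb 9, 2139 → Feb 9, 2140: 365 days.
Feb 9, 2140 → Mar 9, 2140: 29 days (February has 29).
Mar 9, 2140 → Apr 9, 2140: 31 days (March has 31).
Apr 9, 2140 → May 9, 2140: 30 days (April has 30).
May 9, 2140 → Jun 9, 2140: 31 days (May has 31).
Jun 9, 2140 → Jul 7, 2140: 28 days.
Total: 879 days.

879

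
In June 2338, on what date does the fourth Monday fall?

June 27, 2338

June 1, 2338 is a Wednesday.
The first Monday is therefore June 6 (5 days later).
The fourth Monday is 6 + 3×7 = June 27.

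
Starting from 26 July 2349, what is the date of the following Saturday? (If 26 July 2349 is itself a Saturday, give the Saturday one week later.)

Jul 26, 2349 is a Tuesday.
From Tuesday to the next Saturday is 4 days.
Jul 26, 2349 + 4 = Jul 30, 2349.

July 30, 2349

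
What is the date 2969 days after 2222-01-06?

+365 (one year) → Jan 6, 2223 (2604 left).
+365 (one year) → Jan 6, 2224 (2239 left).
+366 (one year; includes Feb 29, 2224) → Jan 6, 2225 (1873 left).
+365 (one year) → Jan 6, 2226 (1508 left).
+365 (one year) → Jan 6, 2227 (1143 left).
+365 (one year) → Jan 6, 2228 (778 left).
+366 (one year; includes Feb 29, 2228) → Jan 6, 2229 (412 left).
+365 (one year) → Jan 6, 2230 (47 left).
Jan has 31 days: +26 → Feb 1, 2230 (21 left).
+21 → Feb 22, 2230.

February 22, 2230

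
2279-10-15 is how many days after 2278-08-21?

420

Aug 21, 2278 → Aug 21, 2279: 365 days.
Aug 21, 2279 → Sep 21, 2279: 31 days (August has 31).
Sep 21, 2279 → Oct 15, 2279: 24 days.
Total: 420 days.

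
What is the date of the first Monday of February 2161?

February 2, 2161

February 1, 2161 is a Sunday.
The first Monday is therefore February 2 (1 days later).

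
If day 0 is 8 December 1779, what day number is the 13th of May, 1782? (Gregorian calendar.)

887

Dec 8, 1779 → Dec 8, 1780: 366 days (Feb 29, 1780 is in that span).
Dec 8, 1780 → Dec 8, 1781: 365 days.
Dec 8, 1781 → Jan 8, 1782: 31 days (December has 31).
Jan 8, 1782 → Feb 8, 1782: 31 days (January has 31).
Feb 8, 1782 → Mar 8, 1782: 28 days (February has 28).
Mar 8, 1782 → Apr 8, 1782: 31 days (March has 31).
Apr 8, 1782 → May 8, 1782: 30 days (April has 30).
May 8, 1782 → May 13, 1782: 5 days.
Total: 887 days.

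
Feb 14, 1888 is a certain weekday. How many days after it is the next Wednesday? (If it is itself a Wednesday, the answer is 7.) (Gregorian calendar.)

1

Feb 14, 1888 is a Tuesday.
From Tuesday to the next Wednesday is 1 day.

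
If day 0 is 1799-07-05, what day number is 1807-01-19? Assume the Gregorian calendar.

Jul 5, 1799 → Jul 5, 1800: 365 days.
Jul 5, 1800 → Jul 5, 1801: 365 days.
Jul 5, 1801 → Jul 5, 1802: 365 days.
Jul 5, 1802 → Jul 5, 1803: 365 days.
Jul 5, 1803 → Jul 5, 1804: 366 days (Feb 29, 1804 is in that span).
Jul 5, 1804 → Jul 5, 1805: 365 days.
Jul 5, 1805 → Jul 5, 1806: 365 days.
Jul 5, 1806 → Aug 5, 1806: 31 days (July has 31).
Aug 5, 1806 → Sep 5, 1806: 31 days (August has 31).
Sep 5, 1806 → Oct 5, 1806: 30 days (September has 30).
Oct 5, 1806 → Nov 5, 1806: 31 days (October has 31).
Nov 5, 1806 → Dec 5, 1806: 30 days (November has 30).
Dec 5, 1806 → Jan 5, 1807: 31 days (December has 31).
Jan 5, 1807 → Jan 19, 1807: 14 days.
Total: 2754 days.

2754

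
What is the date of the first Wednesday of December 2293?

December 1, 2293 is a Friday.
The first Wednesday is therefore December 6 (5 days later).

December 6, 2293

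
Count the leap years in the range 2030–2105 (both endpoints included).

Multiples of 4 in [2030,2105]: 19.
Of those, multiples of 100: 1 (not leap unless ÷400).
Multiples of 400: 0.
Leap years = 19 − 1 + 0 = 18.

18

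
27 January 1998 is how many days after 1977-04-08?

7599

Apr 8, 1977 → Apr 8, 1978: 365 days.
Apr 8, 1978 → Apr 8, 1979: 365 days.
Apr 8, 1979 → Apr 8, 1980: 366 days (Feb 29, 1980 is in that span).
Apr 8, 1980 → Apr 8, 1981: 365 days.
Apr 8, 1981 → Apr 8, 1982: 365 days.
Apr 8, 1982 → Apr 8, 1983: 365 days.
Apr 8, 1983 → Apr 8, 1984: 366 days (Feb 29, 1984 is in that span).
Apr 8, 1984 → Apr 8, 1985: 365 days.
Apr 8, 1985 → Apr 8, 1986: 365 days.
Apr 8, 1986 → Apr 8, 1987: 365 days.
Apr 8, 1987 → Apr 8, 1988: 366 days (Feb 29, 1988 is in that span).
Apr 8, 1988 → Apr 8, 1989: 365 days.
Apr 8, 1989 → Apr 8, 1990: 365 days.
Apr 8, 1990 → Apr 8, 1991: 365 days.
Apr 8, 1991 → Apr 8, 1992: 366 days (Feb 29, 1992 is in that span).
Apr 8, 1992 → Apr 8, 1993: 365 days.
Apr 8, 1993 → Apr 8, 1994: 365 days.
Apr 8, 1994 → Apr 8, 1995: 365 days.
Apr 8, 1995 → Apr 8, 1996: 366 days (Feb 29, 1996 is in that span).
Apr 8, 1996 → Apr 8, 1997: 365 days.
Apr 8, 1997 → May 8, 1997: 30 days (April has 30).
May 8, 1997 → Jun 8, 1997: 31 days (May has 31).
Jun 8, 1997 → Jul 8, 1997: 30 days (June has 30).
Jul 8, 1997 → Aug 8, 1997: 31 days (July has 31).
Aug 8, 1997 → Sep 8, 1997: 31 days (August has 31).
Sep 8, 1997 → Oct 8, 1997: 30 days (September has 30).
Oct 8, 1997 → Nov 8, 1997: 31 days (October has 31).
Nov 8, 1997 → Dec 8, 1997: 30 days (November has 30).
Dec 8, 1997 → Jan 8, 1998: 31 days (December has 31).
Jan 8, 1998 → Jan 27, 1998: 19 days.
Total: 7599 days.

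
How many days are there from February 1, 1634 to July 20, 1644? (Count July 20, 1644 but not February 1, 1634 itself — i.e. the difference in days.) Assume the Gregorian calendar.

Feb 1, 1634 → Feb 1, 1635: 365 days.
Feb 1, 1635 → Feb 1, 1636: 365 days.
Feb 1, 1636 → Feb 1, 1637: 366 days (Feb 29, 1636 is in that span).
Feb 1, 1637 → Feb 1, 1638: 365 days.
Feb 1, 1638 → Feb 1, 1639: 365 days.
Feb 1, 1639 → Feb 1, 1640: 365 days.
Feb 1, 1640 → Feb 1, 1641: 366 days (Feb 29, 1640 is in that span).
Feb 1, 1641 → Feb 1, 1642: 365 days.
Feb 1, 1642 → Feb 1, 1643: 365 days.
Feb 1, 1643 → Feb 1, 1644: 365 days.
Feb 1, 1644 → Mar 1, 1644: 29 days (February has 29).
Mar 1, 1644 → Apr 1, 1644: 31 days (March has 31).
Apr 1, 1644 → May 1, 1644: 30 days (April has 30).
May 1, 1644 → Jun 1, 1644: 31 days (May has 31).
Jun 1, 1644 → Jul 1, 1644: 30 days (June has 30).
Jul 1, 1644 → Jul 20, 1644: 19 days.
Total: 3822 days.

3822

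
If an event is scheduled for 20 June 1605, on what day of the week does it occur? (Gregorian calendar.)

Monday

Doomsday rule: the anchor day for the 1600s is Tuesday. For year 05: 5÷12 = 0 r 5, and 5÷4 = 1, so 0+5+1 = 6.
Tuesday + 6 ≡ Monday — that's 1605's doomsday.
In June the doomsday date is Jun 6.
Jun 20 is 14 days after Jun 6; 14 mod 7 = 0, so Monday + 0 = Monday.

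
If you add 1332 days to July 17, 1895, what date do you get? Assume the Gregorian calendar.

March 10, 1899

+366 (one year; includes Feb 29, 1896) → Jul 17, 1896 (966 left).
+365 (one year) → Jul 17, 1897 (601 left).
+365 (one year) → Jul 17, 1898 (236 left).
Jul has 31 days: +15 → Aug 1, 1898 (221 left).
Aug has 31 days: +31 → Sep 1, 1898 (190 left).
Sep has 30 days: +30 → Oct 1, 1898 (160 left).
Oct has 31 days: +31 → Nov 1, 1898 (129 left).
Nov has 30 days: +30 → Dec 1, 1898 (99 left).
Dec has 31 days: +31 → Jan 1, 1899 (68 left).
Jan has 31 days: +31 → Feb 1, 1899 (37 left).
Feb has 28 days: +28 → Mar 1, 1899 (9 left).
+9 → Mar 10, 1899.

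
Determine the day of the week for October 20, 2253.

Thursday

Doomsday rule: the anchor day for the 2200s is Friday. For year 53: 53÷12 = 4 r 5, and 5÷4 = 1, so 4+5+1 = 10.
Friday + 10 ≡ Monday — that's 2253's doomsday.
In October the doomsday date is Oct 10.
Oct 20 is 10 days after Oct 10; 10 mod 7 = 3, so Monday + 3 = Thursday.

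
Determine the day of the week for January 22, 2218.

January 1, 2218 is a Thursday.
Jan 1, 2218 → Jan 22, 2218: 21 days.
Total: 21 days.
21 mod 7 = 0, so Thursday + 0 = Thursday.

Thursday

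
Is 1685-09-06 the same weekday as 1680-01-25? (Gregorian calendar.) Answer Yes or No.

Yes

From Jan 25, 1680 to Sep 6, 1685 is 2051 days.
2051 mod 7 = 0, so they are the same weekday.
(Jan 25, 1680 is a Thursday; Sep 6, 1685 is a Thursday.)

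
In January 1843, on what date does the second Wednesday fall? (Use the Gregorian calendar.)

January 1, 1843 is a Sunday.
The first Wednesday is therefore January 4 (3 days later).
The second Wednesday is 4 + 1×7 = January 11.

January 11, 1843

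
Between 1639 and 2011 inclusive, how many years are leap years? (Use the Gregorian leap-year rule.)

Multiples of 4 in [1639,2011]: 93.
Of those, multiples of 100: 4 (not leap unless ÷400).
Multiples of 400: 1.
Leap years = 93 − 4 + 1 = 90.

90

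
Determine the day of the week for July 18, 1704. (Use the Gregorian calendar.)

Friday

Doomsday rule: the anchor day for the 1700s is Sunday. For year 04: 4÷12 = 0 r 4, and 4÷4 = 1, so 0+4+1 = 5.
Sunday + 5 ≡ Friday — that's 1704's doomsday.
In July the doomsday date is Jul 11.
Jul 18 is 7 days after Jul 11; 7 mod 7 = 0, so Friday + 0 = Friday.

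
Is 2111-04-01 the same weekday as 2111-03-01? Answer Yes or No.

From Mar 1, 2111 to Apr 1, 2111 is 31 days.
31 mod 7 = 3, so they are different weekdays.
(Mar 1, 2111 is a Sunday; Apr 1, 2111 is a Wednesday.)

No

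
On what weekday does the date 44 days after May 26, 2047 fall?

Tuesday

First find the weekday of May 26, 2047. Doomsday rule: the anchor day for the 2000s is Tuesday. For year 47: 47÷12 = 3 r 11, and 11÷4 = 2, so 3+11+2 = 16.
Tuesday + 16 ≡ Thursday — that's 2047's doomsday.
In May the doomsday date is May 9.
May 26 is 17 days after May 9; 17 mod 7 = 3, so Thursday + 3 = Sunday.
44 mod 7 = 2, so 44 days after a Sunday is Sunday + 2 = Tuesday.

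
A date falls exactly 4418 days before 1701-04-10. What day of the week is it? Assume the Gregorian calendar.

Apr 10, 1701 is a Sunday.
4418 mod 7 = 1, so 4418 days before a Sunday is Sunday − 1 = Saturday.

Saturday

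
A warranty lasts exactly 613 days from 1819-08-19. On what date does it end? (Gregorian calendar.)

April 23, 1821

+366 (one year; includes Feb 29, 1820) → Aug 19, 1820 (247 left).
Aug has 31 days: +13 → Sep 1, 1820 (234 left).
Sep has 30 days: +30 → Oct 1, 1820 (204 left).
Oct has 31 days: +31 → Nov 1, 1820 (173 left).
Nov has 30 days: +30 → Dec 1, 1820 (143 left).
Dec has 31 days: +31 → Jan 1, 1821 (112 left).
Jan has 31 days: +31 → Feb 1, 1821 (81 left).
Feb has 28 days: +28 → Mar 1, 1821 (53 left).
Mar has 31 days: +31 → Apr 1, 1821 (22 left).
+22 → Apr 23, 1821.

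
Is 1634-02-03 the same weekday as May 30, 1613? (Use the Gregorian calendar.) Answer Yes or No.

No

From May 30, 1613 to Feb 3, 1634 is 7554 days.
7554 mod 7 = 1, so they are different weekdays.
(May 30, 1613 is a Thursday; Feb 3, 1634 is a Friday.)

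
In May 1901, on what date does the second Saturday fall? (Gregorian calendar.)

May 11, 1901

May 1, 1901 is a Wednesday.
The first Saturday is therefore May 4 (3 days later).
The second Saturday is 4 + 1×7 = May 11.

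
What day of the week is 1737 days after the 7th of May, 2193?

Wednesday

May 7, 2193 is a Tuesday.
1737 mod 7 = 1, so 1737 days after a Tuesday is Tuesday + 1 = Wednesday.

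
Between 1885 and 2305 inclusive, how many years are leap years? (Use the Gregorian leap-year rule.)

101

Multiples of 4 in [1885,2305]: 105.
Of those, multiples of 100: 5 (not leap unless ÷400).
Multiples of 400: 1.
Leap years = 105 − 5 + 1 = 101.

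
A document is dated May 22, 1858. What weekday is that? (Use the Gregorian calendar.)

Saturday

Doomsday rule: the anchor day for the 1800s is Friday. For year 58: 58÷12 = 4 r 10, and 10÷4 = 2, so 4+10+2 = 16.
Friday + 16 ≡ Sunday — that's 1858's doomsday.
In May the doomsday date is May 9.
May 22 is 13 days after May 9; 13 mod 7 = 6, so Sunday + 6 = Saturday.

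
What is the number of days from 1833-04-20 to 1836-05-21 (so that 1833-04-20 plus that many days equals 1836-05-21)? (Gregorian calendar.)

1127

Apr 20, 1833 → Apr 20, 1834: 365 days.
Apr 20, 1834 → Apr 20, 1835: 365 days.
Apr 20, 1835 → May 20, 1835: 30 days (April has 30).
May 20, 1835 → Jun 20, 1835: 31 days (May has 31).
Jun 20, 1835 → Jul 20, 1835: 30 days (June has 30).
Jul 20, 1835 → Aug 20, 1835: 31 days (July has 31).
Aug 20, 1835 → Sep 20, 1835: 31 days (August has 31).
Sep 20, 1835 → Oct 20, 1835: 30 days (September has 30).
Oct 20, 1835 → Nov 20, 1835: 31 days (October has 31).
Nov 20, 1835 → Dec 20, 1835: 30 days (November has 30).
Dec 20, 1835 → Jan 20, 1836: 31 days (December has 31).
Jan 20, 1836 → Feb 20, 1836: 31 days (January has 31).
Feb 20, 1836 → Mar 20, 1836: 29 days (February has 29).
Mar 20, 1836 → Apr 20, 1836: 31 days (March has 31).
Apr 20, 1836 → May 20, 1836: 30 days (April has 30).
May 20, 1836 → May 21, 1836: 1 days.
Total: 1127 days.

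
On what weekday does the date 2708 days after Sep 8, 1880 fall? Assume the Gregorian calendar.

First find the weekday of Sep 8, 1880. Doomsday rule: the anchor day for the 1800s is Friday. For year 80: 80÷12 = 6 r 8, and 8÷4 = 2, so 6+8+2 = 16.
Friday + 16 ≡ Sunday — that's 1880's doomsday.
In September the doomsday date is Sep 5.
Sep 8 is 3 days after Sep 5; 3 mod 7 = 3, so Sunday + 3 = Wednesday.
2708 mod 7 = 6, so 2708 days after a Wednesday is Wednesday + 6 = Tuesday.

Tuesday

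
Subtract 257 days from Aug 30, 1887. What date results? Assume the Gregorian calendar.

December 16, 1886

−30 → Jul 31, 1887 (end of Jul, 31 days; 227 left).
−31 → Jun 30, 1887 (end of Jun, 30 days; 196 left).
−30 → May 31, 1887 (end of May, 31 days; 166 left).
−31 → Apr 30, 1887 (end of Apr, 30 days; 135 left).
−30 → Mar 31, 1887 (end of Mar, 31 days; 105 left).
−31 → Feb 28, 1887 (end of Feb, 28 days; 74 left).
−28 → Jan 31, 1887 (end of Jan, 31 days; 46 left).
−31 → Dec 31, 1886 (end of Dec, 31 days; 15 left).
−15 → Dec 16, 1886.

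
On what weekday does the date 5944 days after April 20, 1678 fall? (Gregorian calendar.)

Thursday

Apr 20, 1678 is a Wednesday.
5944 mod 7 = 1, so 5944 days after a Wednesday is Wednesday + 1 = Thursday.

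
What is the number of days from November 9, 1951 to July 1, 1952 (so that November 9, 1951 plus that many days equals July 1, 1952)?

Nov 9, 1951 → Dec 9, 1951: 30 days (November has 30).
Dec 9, 1951 → Jan 9, 1952: 31 days (December has 31).
Jan 9, 1952 → Feb 9, 1952: 31 days (January has 31).
Feb 9, 1952 → Mar 9, 1952: 29 days (February has 29).
Mar 9, 1952 → Apr 9, 1952: 31 days (March has 31).
Apr 9, 1952 → May 9, 1952: 30 days (April has 30).
May 9, 1952 → Jun 9, 1952: 31 days (May has 31).
Jun 9, 1952 → Jul 1, 1952: 22 days.
Total: 235 days.

235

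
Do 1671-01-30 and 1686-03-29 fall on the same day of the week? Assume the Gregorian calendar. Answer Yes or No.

From Jan 30, 1671 to Mar 29, 1686 is 5537 days.
5537 mod 7 = 0, so they are the same weekday.
(Jan 30, 1671 is a Friday; Mar 29, 1686 is a Friday.)

Yes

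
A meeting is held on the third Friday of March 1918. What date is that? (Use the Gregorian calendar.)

March 15, 1918

March 1, 1918 is a Friday.
The first Friday is therefore March 1 (same day).
The third Friday is 1 + 2×7 = March 15.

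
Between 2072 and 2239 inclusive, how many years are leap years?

Multiples of 4 in [2072,2239]: 42.
Of those, multiples of 100: 2 (not leap unless ÷400).
Multiples of 400: 0.
Leap years = 42 − 2 + 0 = 40.

40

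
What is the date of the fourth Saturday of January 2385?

January 1, 2385 is a Tuesday.
The first Saturday is therefore January 5 (4 days later).
The fourth Saturday is 5 + 3×7 = January 26.

January 26, 2385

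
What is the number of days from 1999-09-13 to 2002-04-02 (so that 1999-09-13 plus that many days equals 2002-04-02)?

932

Sep 13, 1999 → Sep 13, 2000: 366 days (Feb 29, 2000 is in that span).
Sep 13, 2000 → Sep 13, 2001: 365 days.
Sep 13, 2001 → Oct 13, 2001: 30 days (September has 30).
Oct 13, 2001 → Nov 13, 2001: 31 days (October has 31).
Nov 13, 2001 → Dec 13, 2001: 30 days (November has 30).
Dec 13, 2001 → Jan 13, 2002: 31 days (December has 31).
Jan 13, 2002 → Feb 13, 2002: 31 days (January has 31).
Feb 13, 2002 → Mar 13, 2002: 28 days (February has 28).
Mar 13, 2002 → Apr 2, 2002: 20 days.
Total: 932 days.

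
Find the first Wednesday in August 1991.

August 1, 1991 is a Thursday.
The first Wednesday is therefore August 7 (6 days later).

August 7, 1991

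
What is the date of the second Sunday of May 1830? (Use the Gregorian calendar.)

May 9, 1830

May 1, 1830 is a Saturday.
The first Sunday is therefore May 2 (1 days later).
The second Sunday is 2 + 1×7 = May 9.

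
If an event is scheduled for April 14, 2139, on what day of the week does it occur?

Doomsday rule: the anchor day for the 2100s is Sunday. For year 39: 39÷12 = 3 r 3, and 3÷4 = 0, so 3+3+0 = 6.
Sunday + 6 ≡ Saturday — that's 2139's doomsday.
In April the doomsday date is Apr 4.
Apr 14 is 10 days after Apr 4; 10 mod 7 = 3, so Saturday + 3 = Tuesday.

Tuesday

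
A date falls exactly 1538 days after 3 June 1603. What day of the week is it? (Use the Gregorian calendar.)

Sunday

First find the weekday of Jun 3, 1603. Doomsday rule: the anchor day for the 1600s is Tuesday. For year 03: 3÷12 = 0 r 3, and 3÷4 = 0, so 0+3+0 = 3.
Tuesday + 3 ≡ Friday — that's 1603's doomsday.
In June the doomsday date is Jun 6.
Jun 3 is 3 days before Jun 6; 3 mod 7 = 3, so Friday − 3 = Tuesday.
1538 mod 7 = 5, so 1538 days after a Tuesday is Tuesday + 5 = Sunday.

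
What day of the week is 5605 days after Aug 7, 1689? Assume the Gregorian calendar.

Friday

Aug 7, 1689 is a Sunday.
5605 mod 7 = 5, so 5605 days after a Sunday is Sunday + 5 = Friday.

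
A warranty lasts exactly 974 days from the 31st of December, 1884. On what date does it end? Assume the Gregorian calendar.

+365 (one year) → Dec 31, 1885 (609 left).
+365 (one year) → Dec 31, 1886 (244 left).
Dec has 31 days: +1 → Jan 1, 1887 (243 left).
Jan has 31 days: +31 → Feb 1, 1887 (212 left).
Feb has 28 days: +28 → Mar 1, 1887 (184 left).
Mar has 31 days: +31 → Apr 1, 1887 (153 left).
Apr has 30 days: +30 → May 1, 1887 (123 left).
May has 31 days: +31 → Jun 1, 1887 (92 left).
Jun has 30 days: +30 → Jul 1, 1887 (62 left).
Jul has 31 days: +31 → Aug 1, 1887 (31 left).
Aug has 31 days: +31 → Sep 1, 1887 (0 left).

September 1, 1887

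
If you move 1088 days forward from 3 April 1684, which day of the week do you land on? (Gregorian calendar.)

Apr 3, 1684 is a Monday.
1088 mod 7 = 3, so 1088 days after a Monday is Monday + 3 = Thursday.

Thursday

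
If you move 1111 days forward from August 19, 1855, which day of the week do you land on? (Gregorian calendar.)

Friday

First find the weekday of Aug 19, 1855. Doomsday rule: the anchor day for the 1800s is Friday. For year 55: 55÷12 = 4 r 7, and 7÷4 = 1, so 4+7+1 = 12.
Friday + 12 ≡ Wednesday — that's 1855's doomsday.
In August the doomsday date is Aug 8.
Aug 19 is 11 days after Aug 8; 11 mod 7 = 4, so Wednesday + 4 = Sunday.
1111 mod 7 = 5, so 1111 days after a Sunday is Sunday + 5 = Friday.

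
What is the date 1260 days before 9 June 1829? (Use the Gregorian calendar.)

December 27, 1825

−365 (one year) → Jun 9, 1828 (895 left).
−366 (one year; includes Feb 29, 1828) → Jun 9, 1827 (529 left).
−365 (one year) → Jun 9, 1826 (164 left).
−9 → May 31, 1826 (end of May, 31 days; 155 left).
−31 → Apr 30, 1826 (end of Apr, 30 days; 124 left).
−30 → Mar 31, 1826 (end of Mar, 31 days; 94 left).
−31 → Feb 28, 1826 (end of Feb, 28 days; 63 left).
−28 → Jan 31, 1826 (end of Jan, 31 days; 35 left).
−31 → Dec 31, 1825 (end of Dec, 31 days; 4 left).
−4 → Dec 27, 1825.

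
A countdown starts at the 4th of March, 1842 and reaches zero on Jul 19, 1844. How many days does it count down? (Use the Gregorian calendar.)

Mar 4, 1842 → Mar 4, 1843: 365 days.
Mar 4, 1843 → Mar 4, 1844: 366 days (Feb 29, 1844 is in that span).
Mar 4, 1844 → Apr 4, 1844: 31 days (March has 31).
Apr 4, 1844 → May 4, 1844: 30 days (April has 30).
May 4, 1844 → Jun 4, 1844: 31 days (May has 31).
Jun 4, 1844 → Jul 4, 1844: 30 days (June has 30).
Jul 4, 1844 → Jul 19, 1844: 15 days.
Total: 868 days.

868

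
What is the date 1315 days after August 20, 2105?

+365 (one year) → Aug 20, 2106 (950 left).
+365 (one year) → Aug 20, 2107 (585 left).
+366 (one year; includes Feb 29, 2108) → Aug 20, 2108 (219 left).
Aug has 31 days: +12 → Sep 1, 2108 (207 left).
Sep has 30 days: +30 → Oct 1, 2108 (177 left).
Oct has 31 days: +31 → Nov 1, 2108 (146 left).
Nov has 30 days: +30 → Dec 1, 2108 (116 left).
Dec has 31 days: +31 → Jan 1, 2109 (85 left).
Jan has 31 days: +31 → Feb 1, 2109 (54 left).
Feb has 28 days: +28 → Mar 1, 2109 (26 left).
+26 → Mar 27, 2109.

March 27, 2109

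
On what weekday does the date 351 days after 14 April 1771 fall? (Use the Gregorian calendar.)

Apr 14, 1771 is a Sunday.
351 mod 7 = 1, so 351 days after a Sunday is Sunday + 1 = Monday.

Monday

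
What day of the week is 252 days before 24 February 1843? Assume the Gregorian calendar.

Feb 24, 1843 is a Friday.
252 mod 7 = 0, so 252 days before a Friday is Friday − 0 = Friday.

Friday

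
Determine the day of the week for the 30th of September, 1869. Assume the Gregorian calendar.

Doomsday rule: the anchor day for the 1800s is Friday. For year 69: 69÷12 = 5 r 9, and 9÷4 = 2, so 5+9+2 = 16.
Friday + 16 ≡ Sunday — that's 1869's doomsday.
In September the doomsday date is Sep 5.
Sep 30 is 25 days after Sep 5; 25 mod 7 = 4, so Sunday + 4 = Thursday.

Thursday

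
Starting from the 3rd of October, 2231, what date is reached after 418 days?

+366 (one year; includes Feb 29, 2232) → Oct 3, 2232 (52 left).
Oct has 31 days: +29 → Nov 1, 2232 (23 left).
+23 → Nov 24, 2232.

November 24, 2232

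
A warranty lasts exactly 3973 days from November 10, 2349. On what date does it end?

+365 (one year) → Nov 10, 2350 (3608 left).
+365 (one year) → Nov 10, 2351 (3243 left).
+366 (one year; includes Feb 29, 2352) → Nov 10, 2352 (2877 left).
+365 (one year) → Nov 10, 2353 (2512 left).
+365 (one year) → Nov 10, 2354 (2147 left).
+365 (one year) → Nov 10, 2355 (1782 left).
+366 (one year; includes Feb 29, 2356) → Nov 10, 2356 (1416 left).
+365 (one year) → Nov 10, 2357 (1051 left).
+365 (one year) → Nov 10, 2358 (686 left).
+365 (one year) → Nov 10, 2359 (321 left).
Nov has 30 days: +21 → Dec 1, 2359 (300 left).
Dec has 31 days: +31 → Jan 1, 2360 (269 left).
Jan has 31 days: +31 → Feb 1, 2360 (238 left).
Feb has 29 days: +29 → Mar 1, 2360 (209 left).
Mar has 31 days: +31 → Apr 1, 2360 (178 left).
Apr has 30 days: +30 → May 1, 2360 (148 left).
May has 31 days: +31 → Jun 1, 2360 (117 left).
Jun has 30 days: +30 → Jul 1, 2360 (87 left).
Jul has 31 days: +31 → Aug 1, 2360 (56 left).
Aug has 31 days: +31 → Sep 1, 2360 (25 left).
+25 → Sep 26, 2360.

September 26, 2360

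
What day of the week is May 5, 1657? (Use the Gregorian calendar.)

Saturday

Doomsday rule: the anchor day for the 1600s is Tuesday. For year 57: 57÷12 = 4 r 9, and 9÷4 = 2, so 4+9+2 = 15.
Tuesday + 15 ≡ Wednesday — that's 1657's doomsday.
In May the doomsday date is May 9.
May 5 is 4 days before May 9; 4 mod 7 = 4, so Wednesday − 4 = Saturday.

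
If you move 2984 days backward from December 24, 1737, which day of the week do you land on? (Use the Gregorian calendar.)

First find the weekday of Dec 24, 1737. Doomsday rule: the anchor day for the 1700s is Sunday. For year 37: 37÷12 = 3 r 1, and 1÷4 = 0, so 3+1+0 = 4.
Sunday + 4 ≡ Thursday — that's 1737's doomsday.
In December the doomsday date is Dec 12.
Dec 24 is 12 days after Dec 12; 12 mod 7 = 5, so Thursday + 5 = Tuesday.
2984 mod 7 = 2, so 2984 days before a Tuesday is Tuesday − 2 = Sunday.

Sunday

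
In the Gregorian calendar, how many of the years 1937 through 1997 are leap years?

15

Multiples of 4 in [1937,1997]: 15.
Of those, multiples of 100: 0 (not leap unless ÷400).
Multiples of 400: 0.
Leap years = 15 − 0 + 0 = 15.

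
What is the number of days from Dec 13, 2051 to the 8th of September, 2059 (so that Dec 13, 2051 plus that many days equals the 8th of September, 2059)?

Dec 13, 2051 → Dec 13, 2052: 366 days (Feb 29, 2052 is in that span).
Dec 13, 2052 → Dec 13, 2053: 365 days.
Dec 13, 2053 → Dec 13, 2054: 365 days.
Dec 13, 2054 → Dec 13, 2055: 365 days.
Dec 13, 2055 → Dec 13, 2056: 366 days (Feb 29, 2056 is in that span).
Dec 13, 2056 → Dec 13, 2057: 365 days.
Dec 13, 2057 → Dec 13, 2058: 365 days.
Dec 13, 2058 → Jan 13, 2059: 31 days (December has 31).
Jan 13, 2059 → Feb 13, 2059: 31 days (January has 31).
Feb 13, 2059 → Mar 13, 2059: 28 days (February has 28).
Mar 13, 2059 → Apr 13, 2059: 31 days (March has 31).
Apr 13, 2059 → May 13, 2059: 30 days (April has 30).
May 13, 2059 → Jun 13, 2059: 31 days (May has 31).
Jun 13, 2059 → Jul 13, 2059: 30 days (June has 30).
Jul 13, 2059 → Aug 13, 2059: 31 days (July has 31).
Aug 13, 2059 → Sep 8, 2059: 26 days.
Total: 2826 days.

2826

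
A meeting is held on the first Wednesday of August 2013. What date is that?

August 7, 2013

August 1, 2013 is a Thursday.
The first Wednesday is therefore August 7 (6 days later).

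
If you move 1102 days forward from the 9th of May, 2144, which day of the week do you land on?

First find the weekday of May 9, 2144. Doomsday rule: the anchor day for the 2100s is Sunday. For year 44: 44÷12 = 3 r 8, and 8÷4 = 2, so 3+8+2 = 13.
Sunday + 13 ≡ Saturday — that's 2144's doomsday.
In May the doomsday date is May 9.
May 9 is the doomsday itself: Saturday.
1102 mod 7 = 3, so 1102 days after a Saturday is Saturday + 3 = Tuesday.

Tuesday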